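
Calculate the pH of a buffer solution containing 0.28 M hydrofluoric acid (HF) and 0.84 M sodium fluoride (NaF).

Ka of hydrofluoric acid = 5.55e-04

pKa = -log(5.55e-04) = 3.26. pH = pKa + log([A⁻]/[HA]) = 3.26 + log(0.84/0.28)

pH = 3.73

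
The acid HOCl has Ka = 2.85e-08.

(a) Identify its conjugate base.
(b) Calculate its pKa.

(a) The conjugate base is formed by removing one H⁺ from HOCl, giving OCl⁻. (b) pKa = -log(Ka) = -log(2.85e-08) = 7.55.

Conjugate base: OCl⁻; pK_a = 7.55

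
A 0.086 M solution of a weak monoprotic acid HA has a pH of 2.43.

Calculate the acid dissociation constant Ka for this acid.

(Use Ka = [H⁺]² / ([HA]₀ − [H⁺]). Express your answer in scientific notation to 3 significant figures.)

[H⁺] = 10^(−pH) = 10^(−2.43) = 3.715e-03 M. For HA ⇌ H⁺ + A⁻, Ka = [H⁺][A⁻]/[HA] = [H⁺]² / ([HA]₀ − [H⁺]) = (3.715e-03)² / (0.086 − 3.715e-03) = 1.68e-04.

K_a = 1.68e-04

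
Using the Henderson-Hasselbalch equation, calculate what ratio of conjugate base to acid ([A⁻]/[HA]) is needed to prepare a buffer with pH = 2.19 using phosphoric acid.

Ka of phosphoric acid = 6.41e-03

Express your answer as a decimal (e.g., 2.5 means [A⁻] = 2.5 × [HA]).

pKa = -log(6.41e-03) = 2.1931. pH = pKa + log([A⁻]/[HA]), so log([A⁻]/[HA]) = pH − pKa = 2.19 − 2.1931 = -0.0031. [A⁻]/[HA] = 10^(-0.0031) = 0.993

[A⁻]/[HA] = 0.993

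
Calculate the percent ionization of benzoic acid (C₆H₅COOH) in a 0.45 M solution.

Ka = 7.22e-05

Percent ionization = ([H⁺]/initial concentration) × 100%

Using Ka equilibrium: x² + Ka×x - Ka×C = 0. Solving: [H⁺] = 5.6640e-03. Percent = (5.6640e-03/0.45) × 100

Percent ionization = 1.26%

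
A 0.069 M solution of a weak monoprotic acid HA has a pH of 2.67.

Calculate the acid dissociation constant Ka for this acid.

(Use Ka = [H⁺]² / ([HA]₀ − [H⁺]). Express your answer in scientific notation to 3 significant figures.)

[H⁺] = 10^(−pH) = 10^(−2.67) = 2.138e-03 M. For HA ⇌ H⁺ + A⁻, Ka = [H⁺][A⁻]/[HA] = [H⁺]² / ([HA]₀ − [H⁺]) = (2.138e-03)² / (0.069 − 2.138e-03) = 6.84e-05.

K_a = 6.84e-05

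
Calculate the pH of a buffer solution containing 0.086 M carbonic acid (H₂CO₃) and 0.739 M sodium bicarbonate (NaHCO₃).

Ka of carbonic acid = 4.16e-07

pKa = -log(4.16e-07) = 6.38. pH = pKa + log([A⁻]/[HA]) = 6.38 + log(0.739/0.086)

pH = 7.32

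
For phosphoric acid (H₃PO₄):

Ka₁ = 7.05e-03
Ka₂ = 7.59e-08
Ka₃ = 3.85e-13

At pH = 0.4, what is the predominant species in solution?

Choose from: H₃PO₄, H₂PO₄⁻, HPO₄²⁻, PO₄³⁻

pKa₁ = 2.15, pKa₂ = 7.12, pKa₃ = 12.41. For a polyprotic acid the predominant species crosses at each pKa: below pKa_n the protonated form dominates, above it the deprotonated form does. At pH = 0.4, the predominant species is H₃PO₄.

H₃PO₄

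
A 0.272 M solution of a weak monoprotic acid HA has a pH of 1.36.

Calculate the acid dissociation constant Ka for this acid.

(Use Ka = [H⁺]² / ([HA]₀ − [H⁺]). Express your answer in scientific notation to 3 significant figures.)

[H⁺] = 10^(−pH) = 10^(−1.36) = 4.365e-02 M. For HA ⇌ H⁺ + A⁻, Ka = [H⁺][A⁻]/[HA] = [H⁺]² / ([HA]₀ − [H⁺]) = (4.365e-02)² / (0.272 − 4.365e-02) = 8.34e-03.

K_a = 8.34e-03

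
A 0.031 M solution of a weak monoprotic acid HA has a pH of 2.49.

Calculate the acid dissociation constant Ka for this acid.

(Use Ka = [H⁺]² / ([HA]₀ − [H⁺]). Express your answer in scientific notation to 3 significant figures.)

[H⁺] = 10^(−pH) = 10^(−2.49) = 3.236e-03 M. For HA ⇌ H⁺ + A⁻, Ka = [H⁺][A⁻]/[HA] = [H⁺]² / ([HA]₀ − [H⁺]) = (3.236e-03)² / (0.031 − 3.236e-03) = 3.77e-04.

K_a = 3.77e-04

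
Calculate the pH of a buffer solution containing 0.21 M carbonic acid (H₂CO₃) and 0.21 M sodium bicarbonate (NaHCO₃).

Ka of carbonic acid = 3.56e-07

pKa = -log(3.56e-07) = 6.45. pH = pKa + log([A⁻]/[HA]) = 6.45 + log(0.21/0.21)

pH = 6.45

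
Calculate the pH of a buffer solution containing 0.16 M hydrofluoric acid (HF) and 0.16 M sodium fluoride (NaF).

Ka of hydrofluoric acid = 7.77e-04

pKa = -log(7.77e-04) = 3.11. pH = pKa + log([A⁻]/[HA]) = 3.11 + log(0.16/0.16)

pH = 3.11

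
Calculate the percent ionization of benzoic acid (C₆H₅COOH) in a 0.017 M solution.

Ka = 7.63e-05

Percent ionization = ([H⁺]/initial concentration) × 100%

Using Ka equilibrium: x² + Ka×x - Ka×C = 0. Solving: [H⁺] = 1.1014e-03. Percent = (1.1014e-03/0.017) × 100

Percent ionization = 6.48%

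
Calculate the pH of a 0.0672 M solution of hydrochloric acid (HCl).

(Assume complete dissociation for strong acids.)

[H⁺] = 0.0672 M for strong acid. pH = -log[H⁺] = -log(0.0672)

pH = 1.17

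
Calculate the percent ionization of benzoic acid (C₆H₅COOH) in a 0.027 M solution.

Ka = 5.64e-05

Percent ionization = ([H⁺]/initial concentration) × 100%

Using Ka equilibrium: x² + Ka×x - Ka×C = 0. Solving: [H⁺] = 1.2061e-03. Percent = (1.2061e-03/0.027) × 100

Percent ionization = 4.47%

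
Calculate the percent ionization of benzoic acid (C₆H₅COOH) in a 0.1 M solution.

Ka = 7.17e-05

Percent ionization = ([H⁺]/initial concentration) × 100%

Using Ka equilibrium: x² + Ka×x - Ka×C = 0. Solving: [H⁺] = 2.6421e-03. Percent = (2.6421e-03/0.1) × 100

Percent ionization = 2.64%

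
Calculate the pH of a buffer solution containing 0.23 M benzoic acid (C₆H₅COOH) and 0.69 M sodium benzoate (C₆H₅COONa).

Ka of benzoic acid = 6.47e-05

pKa = -log(6.47e-05) = 4.19. pH = pKa + log([A⁻]/[HA]) = 4.19 + log(0.69/0.23)

pH = 4.67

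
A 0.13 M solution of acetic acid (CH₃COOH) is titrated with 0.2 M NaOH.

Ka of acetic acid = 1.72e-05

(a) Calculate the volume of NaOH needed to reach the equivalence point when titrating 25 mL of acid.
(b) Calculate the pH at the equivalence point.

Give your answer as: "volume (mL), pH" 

moles acid = 0.13 × 25/1000 = 0.00325 mol; V_base = moles/0.2 × 1000 = 16.2 mL. At equivalence only the conjugate base is present: [A⁻] = 0.00325/0.041 = 7.8788e-02 M. Kb = Kw/Ka = 5.81e-10; [OH⁻] = √(Kb × [A⁻]) = 6.7681e-06; pOH = 5.17; pH = 14 - pOH = 8.83.

V = 16.2 mL, pH = 8.83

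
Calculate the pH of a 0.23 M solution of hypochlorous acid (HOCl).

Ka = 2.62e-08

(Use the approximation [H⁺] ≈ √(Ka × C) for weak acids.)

[H⁺] = √(Ka × C) = √(2.62e-08 × 0.23) = 7.7627e-05. pH = -log(7.7627e-05)

pH = 4.11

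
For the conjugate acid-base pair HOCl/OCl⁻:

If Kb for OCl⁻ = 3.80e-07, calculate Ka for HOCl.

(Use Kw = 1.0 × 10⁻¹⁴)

For a conjugate pair Ka × Kb = Kw, so Ka = Kw/Kb = 1.0 × 10⁻¹⁴ / 3.80e-07 = 2.63e-08.

K_a = 2.63e-08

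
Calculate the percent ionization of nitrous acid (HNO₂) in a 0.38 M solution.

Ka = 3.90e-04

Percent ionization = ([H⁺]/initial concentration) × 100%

Using Ka equilibrium: x² + Ka×x - Ka×C = 0. Solving: [H⁺] = 1.1980e-02. Percent = (1.1980e-02/0.38) × 100

Percent ionization = 3.15%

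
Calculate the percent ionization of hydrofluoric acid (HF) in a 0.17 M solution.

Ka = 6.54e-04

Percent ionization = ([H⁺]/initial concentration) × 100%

Using Ka equilibrium: x² + Ka×x - Ka×C = 0. Solving: [H⁺] = 1.0222e-02. Percent = (1.0222e-02/0.17) × 100

Percent ionization = 6.01%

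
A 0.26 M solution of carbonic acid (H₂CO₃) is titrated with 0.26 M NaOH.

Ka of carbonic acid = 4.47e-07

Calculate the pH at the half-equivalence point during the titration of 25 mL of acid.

At half-equivalence [HA] = [A⁻], so Henderson-Hasselbalch gives pH = pKa = -log(4.47e-07) = 6.35.

pH = pKa = 6.35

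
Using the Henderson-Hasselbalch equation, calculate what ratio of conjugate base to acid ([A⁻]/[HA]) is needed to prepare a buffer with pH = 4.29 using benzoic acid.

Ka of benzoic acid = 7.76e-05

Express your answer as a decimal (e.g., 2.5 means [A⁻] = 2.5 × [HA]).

pKa = -log(7.76e-05) = 4.1101. pH = pKa + log([A⁻]/[HA]), so log([A⁻]/[HA]) = pH − pKa = 4.29 − 4.1101 = 0.1799. [A⁻]/[HA] = 10^(0.1799) = 1.51

[A⁻]/[HA] = 1.51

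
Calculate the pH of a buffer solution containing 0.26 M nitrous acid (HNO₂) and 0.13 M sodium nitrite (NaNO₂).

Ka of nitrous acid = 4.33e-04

pKa = -log(4.33e-04) = 3.36. pH = pKa + log([A⁻]/[HA]) = 3.36 + log(0.13/0.26)

pH = 3.06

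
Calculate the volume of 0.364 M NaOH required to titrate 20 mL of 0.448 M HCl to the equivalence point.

At equivalence: moles acid = moles base. moles HCl = 0.448 × 20/1000 = 0.00896 mol. V_base = moles / 0.364 × 1000 = 24.6 mL.

V_{base} = 24.6 mL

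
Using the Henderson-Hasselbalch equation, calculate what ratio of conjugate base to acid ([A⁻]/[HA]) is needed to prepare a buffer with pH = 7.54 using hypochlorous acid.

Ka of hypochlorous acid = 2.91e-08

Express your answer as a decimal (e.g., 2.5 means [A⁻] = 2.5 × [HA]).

pKa = -log(2.91e-08) = 7.5361. pH = pKa + log([A⁻]/[HA]), so log([A⁻]/[HA]) = pH − pKa = 7.54 − 7.5361 = 0.0039. [A⁻]/[HA] = 10^(0.0039) = 1.01

[A⁻]/[HA] = 1.01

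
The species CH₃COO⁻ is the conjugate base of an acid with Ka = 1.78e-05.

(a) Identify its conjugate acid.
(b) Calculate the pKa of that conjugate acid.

(a) The conjugate acid is formed by adding one H⁺ to CH₃COO⁻, giving CH₃COOH. (b) pKa = -log(Ka) = -log(1.78e-05) = 4.75.

Conjugate acid: CH₃COOH; pK_a = 4.75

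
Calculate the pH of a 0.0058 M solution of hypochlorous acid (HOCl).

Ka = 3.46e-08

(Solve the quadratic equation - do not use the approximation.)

x² + Ka×x - Ka×C = 0. Using quadratic formula: [H⁺] = 1.4149e-05

pH = 4.85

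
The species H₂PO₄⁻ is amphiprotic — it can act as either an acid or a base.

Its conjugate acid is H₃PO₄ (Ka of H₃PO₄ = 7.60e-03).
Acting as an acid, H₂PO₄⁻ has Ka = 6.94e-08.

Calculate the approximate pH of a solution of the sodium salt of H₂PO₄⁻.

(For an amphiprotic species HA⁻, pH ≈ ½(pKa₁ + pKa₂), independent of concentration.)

pKa₁ = -log(7.60e-03) = 2.12; pKa₂ = -log(6.94e-08) = 7.16. For an amphiprotic species, pH ≈ ½(pKa₁ + pKa₂) = ½(2.12 + 7.16) = 4.64.

pH = 4.64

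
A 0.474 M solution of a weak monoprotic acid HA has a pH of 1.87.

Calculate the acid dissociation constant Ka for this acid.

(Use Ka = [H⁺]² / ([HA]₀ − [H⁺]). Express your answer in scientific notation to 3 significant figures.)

[H⁺] = 10^(−pH) = 10^(−1.87) = 1.349e-02 M. For HA ⇌ H⁺ + A⁻, Ka = [H⁺][A⁻]/[HA] = [H⁺]² / ([HA]₀ − [H⁺]) = (1.349e-02)² / (0.474 − 1.349e-02) = 3.95e-04.

K_a = 3.95e-04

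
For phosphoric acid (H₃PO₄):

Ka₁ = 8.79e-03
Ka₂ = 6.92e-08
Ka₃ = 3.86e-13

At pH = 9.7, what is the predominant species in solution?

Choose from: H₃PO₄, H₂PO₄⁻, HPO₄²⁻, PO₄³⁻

pKa₁ = 2.06, pKa₂ = 7.16, pKa₃ = 12.41. For a polyprotic acid the predominant species crosses at each pKa: below pKa_n the protonated form dominates, above it the deprotonated form does. At pH = 9.7, the predominant species is HPO₄²⁻.

HPO₄²⁻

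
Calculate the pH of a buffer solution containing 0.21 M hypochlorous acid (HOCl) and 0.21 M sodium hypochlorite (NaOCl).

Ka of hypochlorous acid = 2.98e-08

pKa = -log(2.98e-08) = 7.53. pH = pKa + log([A⁻]/[HA]) = 7.53 + log(0.21/0.21)

pH = 7.53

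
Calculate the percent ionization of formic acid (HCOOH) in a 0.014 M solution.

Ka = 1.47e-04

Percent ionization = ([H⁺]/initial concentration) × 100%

Using Ka equilibrium: x² + Ka×x - Ka×C = 0. Solving: [H⁺] = 1.3630e-03. Percent = (1.3630e-03/0.014) × 100

Percent ionization = 9.74%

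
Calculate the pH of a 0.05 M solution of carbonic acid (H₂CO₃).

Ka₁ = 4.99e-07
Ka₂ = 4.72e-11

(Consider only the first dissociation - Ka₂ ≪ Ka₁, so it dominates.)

First dissociation dominates. From Ka₁ = [H⁺][HA⁻]/[H₂A], x² + Ka₁·x − Ka₁·C = 0 with C = 0.05 M and Ka₁ = 4.99e-07. Solving: [H⁺] = (−Ka₁ + √(Ka₁² + 4·Ka₁·C)) / 2 = 1.5771e-04 M. pH = -log(1.5771e-04) = 3.80.

pH = 3.80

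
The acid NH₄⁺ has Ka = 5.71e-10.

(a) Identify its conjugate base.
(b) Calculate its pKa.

(a) The conjugate base is formed by removing one H⁺ from NH₄⁺, giving NH₃. (b) pKa = -log(Ka) = -log(5.71e-10) = 9.24.

Conjugate base: NH₃; pK_a = 9.24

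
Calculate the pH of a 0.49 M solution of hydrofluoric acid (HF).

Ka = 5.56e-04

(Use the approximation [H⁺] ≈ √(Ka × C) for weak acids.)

[H⁺] = √(Ka × C) = √(5.56e-04 × 0.49) = 1.6506e-02. pH = -log(1.6506e-02)

pH = 1.78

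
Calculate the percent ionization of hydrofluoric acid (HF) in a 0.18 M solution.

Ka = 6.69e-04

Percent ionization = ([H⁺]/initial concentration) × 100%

Using Ka equilibrium: x² + Ka×x - Ka×C = 0. Solving: [H⁺] = 1.0644e-02. Percent = (1.0644e-02/0.18) × 100

Percent ionization = 5.91%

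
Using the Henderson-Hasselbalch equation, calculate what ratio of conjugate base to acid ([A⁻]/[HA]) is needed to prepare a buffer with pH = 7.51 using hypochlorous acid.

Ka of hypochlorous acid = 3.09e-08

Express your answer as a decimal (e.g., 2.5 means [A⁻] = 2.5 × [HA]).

pKa = -log(3.09e-08) = 7.5100. pH = pKa + log([A⁻]/[HA]), so log([A⁻]/[HA]) = pH − pKa = 7.51 − 7.5100 = -0.0000. [A⁻]/[HA] = 10^(-0.0000) = 1.00

[A⁻]/[HA] = 1.00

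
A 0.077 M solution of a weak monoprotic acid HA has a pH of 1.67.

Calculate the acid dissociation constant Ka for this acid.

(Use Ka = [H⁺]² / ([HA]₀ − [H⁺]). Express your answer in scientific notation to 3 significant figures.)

[H⁺] = 10^(−pH) = 10^(−1.67) = 2.138e-02 M. For HA ⇌ H⁺ + A⁻, Ka = [H⁺][A⁻]/[HA] = [H⁺]² / ([HA]₀ − [H⁺]) = (2.138e-02)² / (0.077 − 2.138e-02) = 8.22e-03.

K_a = 8.22e-03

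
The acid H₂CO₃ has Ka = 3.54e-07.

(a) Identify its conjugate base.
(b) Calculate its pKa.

(a) The conjugate base is formed by removing one H⁺ from H₂CO₃, giving HCO₃⁻. (b) pKa = -log(Ka) = -log(3.54e-07) = 6.45.

Conjugate base: HCO₃⁻; pK_a = 6.45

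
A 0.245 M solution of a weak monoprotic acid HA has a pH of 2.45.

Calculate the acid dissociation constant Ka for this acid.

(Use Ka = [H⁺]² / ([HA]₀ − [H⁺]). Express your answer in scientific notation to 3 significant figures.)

[H⁺] = 10^(−pH) = 10^(−2.45) = 3.548e-03 M. For HA ⇌ H⁺ + A⁻, Ka = [H⁺][A⁻]/[HA] = [H⁺]² / ([HA]₀ − [H⁺]) = (3.548e-03)² / (0.245 − 3.548e-03) = 5.21e-05.

K_a = 5.21e-05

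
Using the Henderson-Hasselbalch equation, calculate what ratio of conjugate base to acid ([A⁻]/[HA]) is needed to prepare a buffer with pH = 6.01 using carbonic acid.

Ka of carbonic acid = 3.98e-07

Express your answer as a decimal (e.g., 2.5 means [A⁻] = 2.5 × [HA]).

pKa = -log(3.98e-07) = 6.4001. pH = pKa + log([A⁻]/[HA]), so log([A⁻]/[HA]) = pH − pKa = 6.01 − 6.4001 = -0.3901. [A⁻]/[HA] = 10^(-0.3901) = 0.407

[A⁻]/[HA] = 0.407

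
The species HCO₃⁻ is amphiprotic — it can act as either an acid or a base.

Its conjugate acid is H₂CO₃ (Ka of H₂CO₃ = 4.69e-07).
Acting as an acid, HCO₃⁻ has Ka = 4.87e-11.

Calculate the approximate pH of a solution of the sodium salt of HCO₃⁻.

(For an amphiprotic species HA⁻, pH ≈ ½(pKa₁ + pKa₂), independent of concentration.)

pKa₁ = -log(4.69e-07) = 6.33; pKa₂ = -log(4.87e-11) = 10.31. For an amphiprotic species, pH ≈ ½(pKa₁ + pKa₂) = ½(6.33 + 10.31) = 8.32.

pH = 8.32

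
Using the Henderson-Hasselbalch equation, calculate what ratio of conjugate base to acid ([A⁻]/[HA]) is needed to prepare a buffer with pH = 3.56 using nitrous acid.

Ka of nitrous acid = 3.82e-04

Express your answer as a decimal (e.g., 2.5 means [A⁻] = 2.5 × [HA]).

pKa = -log(3.82e-04) = 3.4179. pH = pKa + log([A⁻]/[HA]), so log([A⁻]/[HA]) = pH − pKa = 3.56 − 3.4179 = 0.1421. [A⁻]/[HA] = 10^(0.1421) = 1.39

[A⁻]/[HA] = 1.39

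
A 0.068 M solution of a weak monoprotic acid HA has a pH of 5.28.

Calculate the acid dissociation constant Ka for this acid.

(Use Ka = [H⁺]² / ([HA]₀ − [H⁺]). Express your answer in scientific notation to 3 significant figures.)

[H⁺] = 10^(−pH) = 10^(−5.28) = 5.248e-06 M. For HA ⇌ H⁺ + A⁻, Ka = [H⁺][A⁻]/[HA] = [H⁺]² / ([HA]₀ − [H⁺]) = (5.248e-06)² / (0.068 − 5.248e-06) = 4.05e-10.

K_a = 4.05e-10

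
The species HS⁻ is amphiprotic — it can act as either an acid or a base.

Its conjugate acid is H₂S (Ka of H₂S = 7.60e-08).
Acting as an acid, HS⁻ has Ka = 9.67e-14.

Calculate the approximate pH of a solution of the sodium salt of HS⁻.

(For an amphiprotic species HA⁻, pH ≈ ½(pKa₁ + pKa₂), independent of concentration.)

pKa₁ = -log(7.60e-08) = 7.12; pKa₂ = -log(9.67e-14) = 13.01. For an amphiprotic species, pH ≈ ½(pKa₁ + pKa₂) = ½(7.12 + 13.01) = 10.07.

pH = 10.07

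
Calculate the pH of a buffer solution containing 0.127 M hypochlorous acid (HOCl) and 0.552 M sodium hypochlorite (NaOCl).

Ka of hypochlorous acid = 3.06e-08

pKa = -log(3.06e-08) = 7.51. pH = pKa + log([A⁻]/[HA]) = 7.51 + log(0.552/0.127)

pH = 8.15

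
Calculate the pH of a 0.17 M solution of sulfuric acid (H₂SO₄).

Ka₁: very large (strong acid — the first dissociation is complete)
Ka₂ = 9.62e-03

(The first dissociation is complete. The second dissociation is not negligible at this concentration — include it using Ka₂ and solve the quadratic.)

First dissociation is complete: [H⁺]₀ = [HSO₄⁻]₀ = C = 0.17 M. Second dissociation HSO₄⁻ ⇌ H⁺ + SO₄²⁻: let x = [SO₄²⁻]. Ka₂ = (C + x)·x / (C − x) = 9.62e-03 → x² + (C + Ka₂)·x − Ka₂·C = 0 → x² + 0.17962·x − 1.635e-03 = 0. x = (−0.17962 + √(0.17962² + 4 × 1.635e-03)) / 2 = 8.6849e-03 M. [H⁺] = C + x = 0.17 + 8.6849e-03 = 1.7868e-01 M. pH = -log(1.7868e-01) = 0.75.

pH = 0.75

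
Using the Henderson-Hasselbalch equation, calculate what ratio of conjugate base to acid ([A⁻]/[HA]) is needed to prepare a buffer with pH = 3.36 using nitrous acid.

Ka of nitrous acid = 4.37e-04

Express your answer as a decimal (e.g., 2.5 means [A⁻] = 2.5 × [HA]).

pKa = -log(4.37e-04) = 3.3595. pH = pKa + log([A⁻]/[HA]), so log([A⁻]/[HA]) = pH − pKa = 3.36 − 3.3595 = 0.0005. [A⁻]/[HA] = 10^(0.0005) = 1.00

[A⁻]/[HA] = 1.00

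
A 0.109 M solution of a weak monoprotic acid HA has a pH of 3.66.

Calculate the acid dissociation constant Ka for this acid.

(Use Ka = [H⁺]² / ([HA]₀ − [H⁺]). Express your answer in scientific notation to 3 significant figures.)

[H⁺] = 10^(−pH) = 10^(−3.66) = 2.188e-04 M. For HA ⇌ H⁺ + A⁻, Ka = [H⁺][A⁻]/[HA] = [H⁺]² / ([HA]₀ − [H⁺]) = (2.188e-04)² / (0.109 − 2.188e-04) = 4.40e-07.

K_a = 4.40e-07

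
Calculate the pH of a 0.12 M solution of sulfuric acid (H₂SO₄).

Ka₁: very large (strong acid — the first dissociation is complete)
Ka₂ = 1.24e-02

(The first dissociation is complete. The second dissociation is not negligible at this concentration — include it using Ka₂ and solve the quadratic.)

First dissociation is complete: [H⁺]₀ = [HSO₄⁻]₀ = C = 0.12 M. Second dissociation HSO₄⁻ ⇌ H⁺ + SO₄²⁻: let x = [SO₄²⁻]. Ka₂ = (C + x)·x / (C − x) = 1.24e-02 → x² + (C + Ka₂)·x − Ka₂·C = 0 → x² + 0.13240·x − 1.488e-03 = 0. x = (−0.13240 + √(0.13240² + 4 × 1.488e-03)) / 2 = 1.0419e-02 M. [H⁺] = C + x = 0.12 + 1.0419e-02 = 1.3042e-01 M. pH = -log(1.3042e-01) = 0.88.

pH = 0.88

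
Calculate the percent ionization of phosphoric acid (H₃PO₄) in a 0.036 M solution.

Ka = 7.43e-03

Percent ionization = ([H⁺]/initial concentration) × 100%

Using Ka equilibrium: x² + Ka×x - Ka×C = 0. Solving: [H⁺] = 1.3056e-02. Percent = (1.3056e-02/0.036) × 100

Percent ionization = 36.3%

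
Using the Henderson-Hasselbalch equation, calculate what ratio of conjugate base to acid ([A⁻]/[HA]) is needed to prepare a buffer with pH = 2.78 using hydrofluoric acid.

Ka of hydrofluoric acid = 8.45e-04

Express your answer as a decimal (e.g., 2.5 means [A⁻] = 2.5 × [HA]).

pKa = -log(8.45e-04) = 3.0731. pH = pKa + log([A⁻]/[HA]), so log([A⁻]/[HA]) = pH − pKa = 2.78 − 3.0731 = -0.2931. [A⁻]/[HA] = 10^(-0.2931) = 0.509

[A⁻]/[HA] = 0.509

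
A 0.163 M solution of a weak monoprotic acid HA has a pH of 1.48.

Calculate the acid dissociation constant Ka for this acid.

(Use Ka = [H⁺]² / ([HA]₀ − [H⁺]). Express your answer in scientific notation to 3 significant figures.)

[H⁺] = 10^(−pH) = 10^(−1.48) = 3.311e-02 M. For HA ⇌ H⁺ + A⁻, Ka = [H⁺][A⁻]/[HA] = [H⁺]² / ([HA]₀ − [H⁺]) = (3.311e-02)² / (0.163 − 3.311e-02) = 8.44e-03.

K_a = 8.44e-03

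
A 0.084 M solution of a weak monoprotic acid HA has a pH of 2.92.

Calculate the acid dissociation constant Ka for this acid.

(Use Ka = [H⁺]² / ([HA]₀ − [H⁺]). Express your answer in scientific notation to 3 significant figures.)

[H⁺] = 10^(−pH) = 10^(−2.92) = 1.202e-03 M. For HA ⇌ H⁺ + A⁻, Ka = [H⁺][A⁻]/[HA] = [H⁺]² / ([HA]₀ − [H⁺]) = (1.202e-03)² / (0.084 − 1.202e-03) = 1.75e-05.

K_a = 1.75e-05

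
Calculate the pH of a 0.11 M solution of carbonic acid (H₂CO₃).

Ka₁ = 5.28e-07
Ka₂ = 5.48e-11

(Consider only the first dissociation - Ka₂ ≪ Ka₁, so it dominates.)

First dissociation dominates. From Ka₁ = [H⁺][HA⁻]/[H₂A], x² + Ka₁·x − Ka₁·C = 0 with C = 0.11 M and Ka₁ = 5.28e-07. Solving: [H⁺] = (−Ka₁ + √(Ka₁² + 4·Ka₁·C)) / 2 = 2.4073e-04 M. pH = -log(2.4073e-04) = 3.62.

pH = 3.62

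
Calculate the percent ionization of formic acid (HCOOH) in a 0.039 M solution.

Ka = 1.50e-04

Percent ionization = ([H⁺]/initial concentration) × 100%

Using Ka equilibrium: x² + Ka×x - Ka×C = 0. Solving: [H⁺] = 2.3448e-03. Percent = (2.3448e-03/0.039) × 100

Percent ionization = 6.01%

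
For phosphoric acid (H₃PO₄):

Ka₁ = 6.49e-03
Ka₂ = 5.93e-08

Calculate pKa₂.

pKa₂ = -log(Ka₂) = -log(5.93e-08) = 7.23.

pK_{a2} = 7.23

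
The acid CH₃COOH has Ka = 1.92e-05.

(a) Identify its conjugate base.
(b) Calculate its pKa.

(a) The conjugate base is formed by removing one H⁺ from CH₃COOH, giving CH₃COO⁻. (b) pKa = -log(Ka) = -log(1.92e-05) = 4.72.

Conjugate base: CH₃COO⁻; pK_a = 4.72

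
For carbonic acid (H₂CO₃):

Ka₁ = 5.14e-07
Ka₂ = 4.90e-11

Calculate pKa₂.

pKa₂ = -log(Ka₂) = -log(4.90e-11) = 10.31.

pK_{a2} = 10.31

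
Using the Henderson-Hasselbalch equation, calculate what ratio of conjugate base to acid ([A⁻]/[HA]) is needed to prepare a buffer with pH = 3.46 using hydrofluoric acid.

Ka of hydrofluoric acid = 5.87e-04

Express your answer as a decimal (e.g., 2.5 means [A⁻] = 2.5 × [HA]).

pKa = -log(5.87e-04) = 3.2314. pH = pKa + log([A⁻]/[HA]), so log([A⁻]/[HA]) = pH − pKa = 3.46 − 3.2314 = 0.2286. [A⁻]/[HA] = 10^(0.2286) = 1.69

[A⁻]/[HA] = 1.69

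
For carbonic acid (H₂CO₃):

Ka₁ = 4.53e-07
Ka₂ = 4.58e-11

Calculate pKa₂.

pKa₂ = -log(Ka₂) = -log(4.58e-11) = 10.34.

pK_{a2} = 10.34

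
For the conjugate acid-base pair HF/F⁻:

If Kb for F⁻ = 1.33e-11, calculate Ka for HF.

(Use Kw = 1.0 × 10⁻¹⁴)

For a conjugate pair Ka × Kb = Kw, so Ka = Kw/Kb = 1.0 × 10⁻¹⁴ / 1.33e-11 = 7.52e-04.

K_a = 7.52e-04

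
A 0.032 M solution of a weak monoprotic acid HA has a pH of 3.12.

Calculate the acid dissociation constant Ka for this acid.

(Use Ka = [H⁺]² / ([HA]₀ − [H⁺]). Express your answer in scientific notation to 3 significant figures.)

[H⁺] = 10^(−pH) = 10^(−3.12) = 7.586e-04 M. For HA ⇌ H⁺ + A⁻, Ka = [H⁺][A⁻]/[HA] = [H⁺]² / ([HA]₀ − [H⁺]) = (7.586e-04)² / (0.032 − 7.586e-04) = 1.84e-05.

K_a = 1.84e-05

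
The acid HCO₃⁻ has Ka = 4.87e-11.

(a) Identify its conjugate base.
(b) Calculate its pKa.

(a) The conjugate base is formed by removing one H⁺ from HCO₃⁻, giving CO₃²⁻. (b) pKa = -log(Ka) = -log(4.87e-11) = 10.31.

Conjugate base: CO₃²⁻; pK_a = 10.31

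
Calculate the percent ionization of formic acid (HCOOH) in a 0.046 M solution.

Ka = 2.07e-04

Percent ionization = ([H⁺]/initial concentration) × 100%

Using Ka equilibrium: x² + Ka×x - Ka×C = 0. Solving: [H⁺] = 2.9840e-03. Percent = (2.9840e-03/0.046) × 100

Percent ionization = 6.49%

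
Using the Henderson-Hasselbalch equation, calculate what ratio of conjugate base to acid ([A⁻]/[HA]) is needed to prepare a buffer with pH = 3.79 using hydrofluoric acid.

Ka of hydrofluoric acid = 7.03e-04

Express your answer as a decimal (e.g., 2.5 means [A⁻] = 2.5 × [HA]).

pKa = -log(7.03e-04) = 3.1530. pH = pKa + log([A⁻]/[HA]), so log([A⁻]/[HA]) = pH − pKa = 3.79 − 3.1530 = 0.6370. [A⁻]/[HA] = 10^(0.6370) = 4.33

[A⁻]/[HA] = 4.33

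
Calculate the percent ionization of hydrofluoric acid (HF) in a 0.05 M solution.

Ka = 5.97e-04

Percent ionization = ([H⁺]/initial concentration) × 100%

Using Ka equilibrium: x² + Ka×x - Ka×C = 0. Solving: [H⁺] = 5.1732e-03. Percent = (5.1732e-03/0.05) × 100

Percent ionization = 10.3%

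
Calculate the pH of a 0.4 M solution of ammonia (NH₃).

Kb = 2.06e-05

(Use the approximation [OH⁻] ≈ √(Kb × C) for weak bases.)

[OH⁻] = √(Kb × C) = √(2.06e-05 × 0.4) = 2.8705e-03. pOH = 2.54, pH = 14 - pOH

pH = 11.46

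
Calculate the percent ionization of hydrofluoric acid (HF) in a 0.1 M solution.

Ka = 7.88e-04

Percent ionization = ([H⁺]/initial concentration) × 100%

Using Ka equilibrium: x² + Ka×x - Ka×C = 0. Solving: [H⁺] = 8.4917e-03. Percent = (8.4917e-03/0.1) × 100

Percent ionization = 8.49%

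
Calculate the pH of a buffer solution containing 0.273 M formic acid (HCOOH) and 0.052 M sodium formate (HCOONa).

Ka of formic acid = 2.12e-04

pKa = -log(2.12e-04) = 3.67. pH = pKa + log([A⁻]/[HA]) = 3.67 + log(0.052/0.273)

pH = 2.95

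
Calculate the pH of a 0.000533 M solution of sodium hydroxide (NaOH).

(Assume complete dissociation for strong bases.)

[OH⁻] = 0.000533 M for strong base. pOH = -log[OH⁻] = 3.27, pH = 14 - pOH

pH = 10.73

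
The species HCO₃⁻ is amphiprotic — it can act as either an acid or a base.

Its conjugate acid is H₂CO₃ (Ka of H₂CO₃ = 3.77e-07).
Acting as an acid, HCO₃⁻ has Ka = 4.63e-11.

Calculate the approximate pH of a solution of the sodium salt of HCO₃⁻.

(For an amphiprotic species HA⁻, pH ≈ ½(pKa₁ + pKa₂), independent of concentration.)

pKa₁ = -log(3.77e-07) = 6.42; pKa₂ = -log(4.63e-11) = 10.33. For an amphiprotic species, pH ≈ ½(pKa₁ + pKa₂) = ½(6.42 + 10.33) = 8.38.

pH = 8.38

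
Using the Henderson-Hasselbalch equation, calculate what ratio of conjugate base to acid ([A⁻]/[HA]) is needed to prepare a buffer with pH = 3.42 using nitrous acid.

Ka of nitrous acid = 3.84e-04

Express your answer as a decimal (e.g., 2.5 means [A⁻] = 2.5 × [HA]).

pKa = -log(3.84e-04) = 3.4157. pH = pKa + log([A⁻]/[HA]), so log([A⁻]/[HA]) = pH − pKa = 3.42 − 3.4157 = 0.0043. [A⁻]/[HA] = 10^(0.0043) = 1.01

[A⁻]/[HA] = 1.01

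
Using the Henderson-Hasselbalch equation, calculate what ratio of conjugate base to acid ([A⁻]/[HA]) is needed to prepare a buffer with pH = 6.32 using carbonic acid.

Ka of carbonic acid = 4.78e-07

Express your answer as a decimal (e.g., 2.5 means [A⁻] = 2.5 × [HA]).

pKa = -log(4.78e-07) = 6.3206. pH = pKa + log([A⁻]/[HA]), so log([A⁻]/[HA]) = pH − pKa = 6.32 − 6.3206 = -0.0006. [A⁻]/[HA] = 10^(-0.0006) = 0.999

[A⁻]/[HA] = 0.999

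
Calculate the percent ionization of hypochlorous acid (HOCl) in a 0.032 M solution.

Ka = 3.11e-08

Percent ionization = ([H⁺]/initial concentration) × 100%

Using Ka equilibrium: x² + Ka×x - Ka×C = 0. Solving: [H⁺] = 3.1531e-05. Percent = (3.1531e-05/0.032) × 100

Percent ionization = 0.0985%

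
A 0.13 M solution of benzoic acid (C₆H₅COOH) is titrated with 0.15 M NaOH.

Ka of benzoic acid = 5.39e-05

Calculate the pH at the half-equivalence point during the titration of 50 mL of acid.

At half-equivalence [HA] = [A⁻], so Henderson-Hasselbalch gives pH = pKa = -log(5.39e-05) = 4.27.

pH = pKa = 4.27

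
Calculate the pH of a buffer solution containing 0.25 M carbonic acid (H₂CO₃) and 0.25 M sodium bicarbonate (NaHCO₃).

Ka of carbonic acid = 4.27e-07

pKa = -log(4.27e-07) = 6.37. pH = pKa + log([A⁻]/[HA]) = 6.37 + log(0.25/0.25)

pH = 6.37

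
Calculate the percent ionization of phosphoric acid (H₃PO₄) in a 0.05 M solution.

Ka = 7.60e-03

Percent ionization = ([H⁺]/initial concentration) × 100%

Using Ka equilibrium: x² + Ka×x - Ka×C = 0. Solving: [H⁺] = 1.6061e-02. Percent = (1.6061e-02/0.05) × 100

Percent ionization = 32.1%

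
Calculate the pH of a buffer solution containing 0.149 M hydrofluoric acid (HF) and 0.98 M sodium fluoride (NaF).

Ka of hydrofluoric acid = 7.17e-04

pKa = -log(7.17e-04) = 3.14. pH = pKa + log([A⁻]/[HA]) = 3.14 + log(0.98/0.149)

pH = 3.96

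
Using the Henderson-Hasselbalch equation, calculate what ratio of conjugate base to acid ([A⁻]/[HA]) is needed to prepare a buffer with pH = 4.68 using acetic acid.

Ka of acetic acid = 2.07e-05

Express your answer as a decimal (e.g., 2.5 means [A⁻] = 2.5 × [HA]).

pKa = -log(2.07e-05) = 4.6840. pH = pKa + log([A⁻]/[HA]), so log([A⁻]/[HA]) = pH − pKa = 4.68 − 4.6840 = -0.0040. [A⁻]/[HA] = 10^(-0.0040) = 0.991

[A⁻]/[HA] = 0.991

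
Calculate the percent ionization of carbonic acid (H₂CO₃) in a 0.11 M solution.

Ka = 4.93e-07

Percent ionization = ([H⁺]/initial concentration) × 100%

Using Ka equilibrium: x² + Ka×x - Ka×C = 0. Solving: [H⁺] = 2.3263e-04. Percent = (2.3263e-04/0.11) × 100

Percent ionization = 0.211%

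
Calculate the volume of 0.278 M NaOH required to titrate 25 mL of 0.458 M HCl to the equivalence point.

At equivalence: moles acid = moles base. moles HCl = 0.458 × 25/1000 = 0.01145 mol. V_base = moles / 0.278 × 1000 = 41.2 mL.

V_{base} = 41.2 mL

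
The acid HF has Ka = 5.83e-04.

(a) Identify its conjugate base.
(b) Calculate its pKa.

(a) The conjugate base is formed by removing one H⁺ from HF, giving F⁻. (b) pKa = -log(Ka) = -log(5.83e-04) = 3.23.

Conjugate base: F⁻; pK_a = 3.23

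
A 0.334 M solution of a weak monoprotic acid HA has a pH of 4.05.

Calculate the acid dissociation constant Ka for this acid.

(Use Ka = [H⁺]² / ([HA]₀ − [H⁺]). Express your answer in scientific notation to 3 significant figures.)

[H⁺] = 10^(−pH) = 10^(−4.05) = 8.913e-05 M. For HA ⇌ H⁺ + A⁻, Ka = [H⁺][A⁻]/[HA] = [H⁺]² / ([HA]₀ − [H⁺]) = (8.913e-05)² / (0.334 − 8.913e-05) = 2.38e-08.

K_a = 2.38e-08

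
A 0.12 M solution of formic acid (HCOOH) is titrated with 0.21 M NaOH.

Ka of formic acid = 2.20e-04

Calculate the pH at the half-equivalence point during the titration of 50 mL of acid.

At half-equivalence [HA] = [A⁻], so Henderson-Hasselbalch gives pH = pKa = -log(2.20e-04) = 3.66.

pH = pKa = 3.66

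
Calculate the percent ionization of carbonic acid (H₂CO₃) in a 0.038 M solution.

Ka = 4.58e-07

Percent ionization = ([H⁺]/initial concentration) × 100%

Using Ka equilibrium: x² + Ka×x - Ka×C = 0. Solving: [H⁺] = 1.3170e-04. Percent = (1.3170e-04/0.038) × 100

Percent ionization = 0.347%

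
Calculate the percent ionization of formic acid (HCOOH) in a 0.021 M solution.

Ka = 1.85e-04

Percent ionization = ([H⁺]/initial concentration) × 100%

Using Ka equilibrium: x² + Ka×x - Ka×C = 0. Solving: [H⁺] = 1.8807e-03. Percent = (1.8807e-03/0.021) × 100

Percent ionization = 8.96%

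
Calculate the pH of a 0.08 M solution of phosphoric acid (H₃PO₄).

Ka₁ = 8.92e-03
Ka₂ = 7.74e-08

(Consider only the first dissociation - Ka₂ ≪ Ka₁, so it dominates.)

First dissociation dominates. From Ka₁ = [H⁺][HA⁻]/[H₂A], x² + Ka₁·x − Ka₁·C = 0 with C = 0.08 M and Ka₁ = 8.92e-03. Solving: [H⁺] = (−Ka₁ + √(Ka₁² + 4·Ka₁·C)) / 2 = 2.2623e-02 M. pH = -log(2.2623e-02) = 1.65.

pH = 1.65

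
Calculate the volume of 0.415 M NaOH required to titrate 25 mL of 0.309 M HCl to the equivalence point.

At equivalence: moles acid = moles base. moles HCl = 0.309 × 25/1000 = 0.007725 mol. V_base = moles / 0.415 × 1000 = 18.6 mL.

V_{base} = 18.6 mL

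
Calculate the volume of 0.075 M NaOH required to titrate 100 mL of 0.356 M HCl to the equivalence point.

At equivalence: moles acid = moles base. moles HCl = 0.356 × 100/1000 = 0.0356 mol. V_base = moles / 0.075 × 1000 = 474.7 mL.

V_{base} = 474.7 mL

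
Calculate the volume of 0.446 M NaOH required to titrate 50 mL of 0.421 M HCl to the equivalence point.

At equivalence: moles acid = moles base. moles HCl = 0.421 × 50/1000 = 0.02105 mol. V_base = moles / 0.446 × 1000 = 47.2 mL.

V_{base} = 47.2 mL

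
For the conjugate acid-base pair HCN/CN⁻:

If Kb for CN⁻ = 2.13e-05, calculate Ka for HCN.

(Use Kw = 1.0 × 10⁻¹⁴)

For a conjugate pair Ka × Kb = Kw, so Ka = Kw/Kb = 1.0 × 10⁻¹⁴ / 2.13e-05 = 4.69e-10.

K_a = 4.69e-10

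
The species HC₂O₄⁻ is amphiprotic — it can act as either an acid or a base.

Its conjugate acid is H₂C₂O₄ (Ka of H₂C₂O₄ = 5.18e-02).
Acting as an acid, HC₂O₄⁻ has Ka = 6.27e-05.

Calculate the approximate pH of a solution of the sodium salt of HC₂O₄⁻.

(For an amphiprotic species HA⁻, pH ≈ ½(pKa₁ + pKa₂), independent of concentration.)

pKa₁ = -log(5.18e-02) = 1.29; pKa₂ = -log(6.27e-05) = 4.20. For an amphiprotic species, pH ≈ ½(pKa₁ + pKa₂) = ½(1.29 + 4.20) = 2.74.

pH = 2.74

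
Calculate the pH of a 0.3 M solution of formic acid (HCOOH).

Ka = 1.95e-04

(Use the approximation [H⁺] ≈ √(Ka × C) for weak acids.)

[H⁺] = √(Ka × C) = √(1.95e-04 × 0.3) = 7.6485e-03. pH = -log(7.6485e-03)

pH = 2.12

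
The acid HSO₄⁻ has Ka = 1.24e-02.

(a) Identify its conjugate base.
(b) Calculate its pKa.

(a) The conjugate base is formed by removing one H⁺ from HSO₄⁻, giving SO₄²⁻. (b) pKa = -log(Ka) = -log(1.24e-02) = 1.91.

Conjugate base: SO₄²⁻; pK_a = 1.91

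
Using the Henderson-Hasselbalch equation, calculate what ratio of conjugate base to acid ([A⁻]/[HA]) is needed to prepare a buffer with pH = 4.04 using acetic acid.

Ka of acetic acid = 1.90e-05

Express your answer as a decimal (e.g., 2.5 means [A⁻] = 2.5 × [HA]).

pKa = -log(1.90e-05) = 4.7212. pH = pKa + log([A⁻]/[HA]), so log([A⁻]/[HA]) = pH − pKa = 4.04 − 4.7212 = -0.6812. [A⁻]/[HA] = 10^(-0.6812) = 0.208

[A⁻]/[HA] = 0.208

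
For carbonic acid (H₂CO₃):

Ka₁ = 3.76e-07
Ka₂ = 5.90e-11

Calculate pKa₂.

pKa₂ = -log(Ka₂) = -log(5.90e-11) = 10.23.

pK_{a2} = 10.23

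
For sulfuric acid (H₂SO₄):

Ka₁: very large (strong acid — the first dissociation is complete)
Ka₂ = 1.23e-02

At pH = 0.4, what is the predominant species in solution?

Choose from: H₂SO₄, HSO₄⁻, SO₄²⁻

The first dissociation is complete, so H₂SO₄ itself is never the predominant species in water; pKa₂ = -log(1.23e-02) = 1.91. For a polyprotic acid the predominant species crosses at each pKa: below pKa_n the protonated form dominates, above it the deprotonated form does. At pH = 0.4, the predominant species is HSO₄⁻.

HSO₄⁻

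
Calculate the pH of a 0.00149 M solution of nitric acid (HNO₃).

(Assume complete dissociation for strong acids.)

[H⁺] = 0.00149 M for strong acid. pH = -log[H⁺] = -log(0.00149)

pH = 2.83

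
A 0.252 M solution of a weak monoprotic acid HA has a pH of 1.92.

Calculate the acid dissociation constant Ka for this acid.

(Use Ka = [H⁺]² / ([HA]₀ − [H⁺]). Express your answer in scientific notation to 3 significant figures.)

[H⁺] = 10^(−pH) = 10^(−1.92) = 1.202e-02 M. For HA ⇌ H⁺ + A⁻, Ka = [H⁺][A⁻]/[HA] = [H⁺]² / ([HA]₀ − [H⁺]) = (1.202e-02)² / (0.252 − 1.202e-02) = 6.02e-04.

K_a = 6.02e-04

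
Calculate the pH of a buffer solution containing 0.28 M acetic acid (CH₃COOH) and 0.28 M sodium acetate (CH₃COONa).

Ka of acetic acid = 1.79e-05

pKa = -log(1.79e-05) = 4.75. pH = pKa + log([A⁻]/[HA]) = 4.75 + log(0.28/0.28)

pH = 4.75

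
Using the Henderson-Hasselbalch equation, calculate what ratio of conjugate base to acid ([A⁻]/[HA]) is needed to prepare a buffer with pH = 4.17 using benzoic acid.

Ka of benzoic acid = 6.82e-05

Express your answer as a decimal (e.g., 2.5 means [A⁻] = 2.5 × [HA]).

pKa = -log(6.82e-05) = 4.1662. pH = pKa + log([A⁻]/[HA]), so log([A⁻]/[HA]) = pH − pKa = 4.17 − 4.1662 = 0.0038. [A⁻]/[HA] = 10^(0.0038) = 1.01

[A⁻]/[HA] = 1.01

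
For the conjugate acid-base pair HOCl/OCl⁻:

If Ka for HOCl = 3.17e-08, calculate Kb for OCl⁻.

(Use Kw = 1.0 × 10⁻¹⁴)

For a conjugate pair Ka × Kb = Kw, so Kb = Kw/Ka = 1.0 × 10⁻¹⁴ / 3.17e-08 = 3.15e-07.

K_b = 3.15e-07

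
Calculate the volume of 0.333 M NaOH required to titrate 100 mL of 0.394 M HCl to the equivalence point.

At equivalence: moles acid = moles base. moles HCl = 0.394 × 100/1000 = 0.0394 mol. V_base = moles / 0.333 × 1000 = 118.3 mL.

V_{base} = 118.3 mL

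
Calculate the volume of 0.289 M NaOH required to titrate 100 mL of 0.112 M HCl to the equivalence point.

At equivalence: moles acid = moles base. moles HCl = 0.112 × 100/1000 = 0.0112 mol. V_base = moles / 0.289 × 1000 = 38.8 mL.

V_{base} = 38.8 mL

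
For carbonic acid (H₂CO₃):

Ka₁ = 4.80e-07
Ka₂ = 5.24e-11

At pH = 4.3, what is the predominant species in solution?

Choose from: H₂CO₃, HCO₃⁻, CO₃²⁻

pKa₁ = 6.32, pKa₂ = 10.28. For a polyprotic acid the predominant species crosses at each pKa: below pKa_n the protonated form dominates, above it the deprotonated form does. At pH = 4.3, the predominant species is H₂CO₃.

H₂CO₃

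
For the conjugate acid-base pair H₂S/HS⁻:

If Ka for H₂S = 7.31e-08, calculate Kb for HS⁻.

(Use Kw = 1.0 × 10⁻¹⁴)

For a conjugate pair Ka × Kb = Kw, so Kb = Kw/Ka = 1.0 × 10⁻¹⁴ / 7.31e-08 = 1.37e-07.

K_b = 1.37e-07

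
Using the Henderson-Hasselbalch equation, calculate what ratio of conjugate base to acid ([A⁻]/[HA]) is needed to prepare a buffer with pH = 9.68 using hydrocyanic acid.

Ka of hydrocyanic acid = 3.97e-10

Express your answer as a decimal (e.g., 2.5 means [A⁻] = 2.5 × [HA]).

pKa = -log(3.97e-10) = 9.4012. pH = pKa + log([A⁻]/[HA]), so log([A⁻]/[HA]) = pH − pKa = 9.68 − 9.4012 = 0.2788. [A⁻]/[HA] = 10^(0.2788) = 1.90

[A⁻]/[HA] = 1.90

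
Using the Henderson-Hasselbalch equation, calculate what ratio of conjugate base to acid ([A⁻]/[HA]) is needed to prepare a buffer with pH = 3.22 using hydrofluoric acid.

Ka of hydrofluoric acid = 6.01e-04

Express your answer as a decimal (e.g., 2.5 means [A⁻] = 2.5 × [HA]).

pKa = -log(6.01e-04) = 3.2211. pH = pKa + log([A⁻]/[HA]), so log([A⁻]/[HA]) = pH − pKa = 3.22 − 3.2211 = -0.0011. [A⁻]/[HA] = 10^(-0.0011) = 0.997

[A⁻]/[HA] = 0.997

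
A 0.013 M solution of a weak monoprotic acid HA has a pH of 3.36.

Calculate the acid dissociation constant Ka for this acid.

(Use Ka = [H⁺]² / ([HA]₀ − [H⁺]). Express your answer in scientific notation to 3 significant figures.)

[H⁺] = 10^(−pH) = 10^(−3.36) = 4.365e-04 M. For HA ⇌ H⁺ + A⁻, Ka = [H⁺][A⁻]/[HA] = [H⁺]² / ([HA]₀ − [H⁺]) = (4.365e-04)² / (0.013 − 4.365e-04) = 1.52e-05.

K_a = 1.52e-05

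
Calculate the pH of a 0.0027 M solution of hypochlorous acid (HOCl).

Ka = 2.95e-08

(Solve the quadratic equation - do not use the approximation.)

x² + Ka×x - Ka×C = 0. Using quadratic formula: [H⁺] = 8.9099e-06

pH = 5.05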